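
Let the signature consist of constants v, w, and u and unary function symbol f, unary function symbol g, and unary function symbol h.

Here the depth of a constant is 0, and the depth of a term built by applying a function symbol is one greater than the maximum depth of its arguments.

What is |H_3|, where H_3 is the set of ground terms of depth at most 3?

If N_k denotes the number of depth-≤k ground terms, the 3 constants give N_0 = 3, and each function symbol of arity r contributes N_{k-1}^r new terms at level k: N_k = 3 + N_{k-1} + N_{k-1} + N_{k-1}.
N_0 = 3
N_1 = 3 + 3 + 3 + 3 = 12
N_2 = 3 + 12 + 12 + 12 = 39
N_3 = 3 + 39 + 39 + 39 = 120

120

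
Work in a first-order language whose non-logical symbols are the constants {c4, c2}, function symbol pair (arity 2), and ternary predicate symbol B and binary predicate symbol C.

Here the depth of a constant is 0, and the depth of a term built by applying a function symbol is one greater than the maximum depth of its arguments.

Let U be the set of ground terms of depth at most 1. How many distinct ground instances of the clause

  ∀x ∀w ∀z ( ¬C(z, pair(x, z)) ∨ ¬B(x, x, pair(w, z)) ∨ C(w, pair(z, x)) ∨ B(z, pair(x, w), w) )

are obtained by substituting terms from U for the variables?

216

Ground terms of depth ≤ 1:
  Write N_k for the number of ground terms of depth ≤ k. A term of depth ≤ k is either a constant or a function symbol applied to arguments of depth ≤ k−1, so N_k = 2 + N_{k-1}^2.
  N_0 = 2
  N_1 = 2 + 2^2 = 6
  Explicitly: c4, c2, pair(c4, c4), pair(c4, c2), pair(c2, c4), pair(c2, c2).
So there are 6 ground terms available for substitution.
Each of x, w, z ranges independently over the available ground terms, and distinct assignments produce distinct instances.
Number of ground instances = 6^3 = 216.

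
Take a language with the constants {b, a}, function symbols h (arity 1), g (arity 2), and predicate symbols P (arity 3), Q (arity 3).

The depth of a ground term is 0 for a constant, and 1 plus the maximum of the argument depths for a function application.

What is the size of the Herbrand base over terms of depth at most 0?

First count ground terms of depth ≤ 0.
Let N_k = |{terms of depth ≤ k}|. Then N_0 = 2 and N_k = 2 + N_{k-1} + N_{k-1}^2 for k ≥ 1 (one summand per function symbol, arity giving the exponent).
N_0 = 2
Explicitly: b, a.
So |H| = 2.
Ground atoms are formed by filling each argument slot of a predicate with a term from H, so an r-ary predicate gives |H|^r atoms:
  P: 2^3 = 8;  Q: 2^3 = 8
Total ground atoms: 8 + 8 = 16.

16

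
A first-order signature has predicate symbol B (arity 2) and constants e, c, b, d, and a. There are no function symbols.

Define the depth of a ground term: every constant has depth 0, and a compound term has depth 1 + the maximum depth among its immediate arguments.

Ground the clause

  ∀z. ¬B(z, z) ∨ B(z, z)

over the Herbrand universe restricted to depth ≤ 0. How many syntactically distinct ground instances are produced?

5

Ground terms of depth ≤ 0:
  With no function symbols every ground term is a constant, so there are exactly 5 ground terms at every depth bound.
  N_0 = 5
  Explicitly: e, c, b, d, a.
So there are 5 ground terms available for substitution.
There is 1 variable to instantiate (z),  occurring in at least one literal, so different choices give different ground instances.
Number of ground instances = 5.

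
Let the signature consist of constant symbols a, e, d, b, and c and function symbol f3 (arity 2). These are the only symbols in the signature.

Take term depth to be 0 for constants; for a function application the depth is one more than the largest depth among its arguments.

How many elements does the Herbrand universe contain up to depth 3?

Let N_k count ground terms of depth at most k. Each non-constant term of depth ≤ k is some function symbol applied to depth-≤(k−1) arguments, giving N_k = 5 + N_{k-1}^2.
N_0 = 5
N_1 = 5 + 5^2 = 30
N_2 = 5 + 30^2 = 905
N_3 = 5 + 905^2 = 819030

819030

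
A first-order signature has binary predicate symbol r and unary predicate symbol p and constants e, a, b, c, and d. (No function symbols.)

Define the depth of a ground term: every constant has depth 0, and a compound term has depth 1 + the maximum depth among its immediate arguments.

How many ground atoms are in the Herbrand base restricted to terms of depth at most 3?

30

First count ground terms of depth ≤ 3.
With no function symbols every ground term is a constant, so there are exactly 5 ground terms at every depth bound.
N_0 = 5
N_1 = 5
N_2 = 5
N_3 = 5
Explicitly: e, a, b, c, d.
So |H| = 5.
Ground atoms are formed by filling each argument slot of a predicate with a term from H, so an r-ary predicate gives |H|^r atoms:
  r: 5^2 = 25;  p: 5
Total ground atoms: 25 + 5 = 30.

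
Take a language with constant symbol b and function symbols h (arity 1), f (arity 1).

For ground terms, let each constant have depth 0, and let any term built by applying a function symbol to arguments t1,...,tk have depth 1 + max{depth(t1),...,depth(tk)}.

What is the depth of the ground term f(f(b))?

2

depth(f(b)) = 1 + depth(b) = 1 + 0 = 1
depth(f(f(b))) = 1 + depth(f(b)) = 1 + 1 = 2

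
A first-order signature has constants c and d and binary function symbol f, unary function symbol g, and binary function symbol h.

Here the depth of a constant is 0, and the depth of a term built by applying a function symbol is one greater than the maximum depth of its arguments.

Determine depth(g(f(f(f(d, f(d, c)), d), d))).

5

depth(f(d, c)) = 1 + max(0, 0) = 1
depth(f(d, f(d, c))) = 1 + max(0, 1) = 2
depth(f(f(d, f(d, c)), d)) = 1 + max(2, 0) = 3
depth(f(f(f(d, f(d, c)), d), d)) = 1 + max(3, 0) = 4
depth(g(f(f(f(d, f(d, c)), d), d))) = 1 + depth(f(f(f(d, f(d, c)), d), d)) = 1 + 4 = 5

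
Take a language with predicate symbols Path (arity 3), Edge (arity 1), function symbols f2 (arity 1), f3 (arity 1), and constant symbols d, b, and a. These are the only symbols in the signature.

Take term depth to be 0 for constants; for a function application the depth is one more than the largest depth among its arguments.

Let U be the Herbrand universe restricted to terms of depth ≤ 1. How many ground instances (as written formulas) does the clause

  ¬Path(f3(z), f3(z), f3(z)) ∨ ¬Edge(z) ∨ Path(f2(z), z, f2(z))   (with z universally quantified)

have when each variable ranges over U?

9

Ground terms of depth ≤ 1:
  Let N_k = |{terms of depth ≤ k}|. Then N_0 = 3 and N_k = 3 + N_{k-1} + N_{k-1} for k ≥ 1 (one summand per function symbol, arity giving the exponent).
  N_0 = 3
  N_1 = 3 + 3 + 3 = 9
So there are 9 ground terms available for substitution.
There is 1 variable to instantiate (z),  occurring in at least one literal, so different choices give different ground instances.
Number of ground instances = 9.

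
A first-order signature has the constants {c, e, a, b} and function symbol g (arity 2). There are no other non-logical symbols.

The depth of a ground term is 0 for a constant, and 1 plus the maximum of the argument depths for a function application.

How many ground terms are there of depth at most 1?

Count level by level. With function symbols g/2, the terms of depth ≤ k are the 4 constants together with each function applied to depth-≤(k−1) tuples, so N_k = 4 + N_{k-1}^2.
N_0 = 4
N_1 = 4 + 4^2 = 20

20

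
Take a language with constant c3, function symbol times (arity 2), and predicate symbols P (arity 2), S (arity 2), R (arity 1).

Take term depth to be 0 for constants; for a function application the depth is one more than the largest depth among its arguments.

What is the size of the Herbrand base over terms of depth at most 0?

First count ground terms of depth ≤ 0.
If N_k denotes the number of depth-≤k ground terms, the 1 constant gives N_0 = 1, and each function symbol of arity r contributes N_{k-1}^r new terms at level k: N_k = 1 + N_{k-1}^2.
N_0 = 1
Explicitly: c3.
So |H| = 1.
For each predicate symbol, the number of ground atoms is |H| raised to its arity; summing:
  P: 1^2 = 1;  S: 1^2 = 1;  R: 1
Total ground atoms: 1 + 1 + 1 = 3.

3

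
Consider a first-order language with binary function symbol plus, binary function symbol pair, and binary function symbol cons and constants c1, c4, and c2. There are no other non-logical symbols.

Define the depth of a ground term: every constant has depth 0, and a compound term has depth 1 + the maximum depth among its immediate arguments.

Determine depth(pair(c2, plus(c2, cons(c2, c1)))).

3

depth(cons(c2, c1)) = 1 + max(0, 0) = 1
depth(plus(c2, cons(c2, c1))) = 1 + max(0, 1) = 2
depth(pair(c2, plus(c2, cons(c2, c1)))) = 1 + max(0, 2) = 3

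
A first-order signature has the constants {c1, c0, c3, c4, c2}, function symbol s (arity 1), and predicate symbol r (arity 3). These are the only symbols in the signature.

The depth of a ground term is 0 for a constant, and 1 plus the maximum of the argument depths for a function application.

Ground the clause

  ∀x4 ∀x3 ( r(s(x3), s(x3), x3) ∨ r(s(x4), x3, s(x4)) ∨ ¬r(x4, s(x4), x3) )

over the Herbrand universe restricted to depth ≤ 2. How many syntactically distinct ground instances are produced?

Ground terms of depth ≤ 2:
  If N_k denotes the number of depth-≤k ground terms, the 5 constants give N_0 = 5, and each function symbol of arity r contributes N_{k-1}^r new terms at level k: N_k = 5 + N_{k-1}.
  N_0 = 5
  N_1 = 5 + 5 = 10
  N_2 = 5 + 10 = 15
So there are 15 ground terms available for substitution.
The body mentions every one of the 2 quantified variables; since ground terms form a free algebra, no two substitutions collapse to the same formula.
Number of ground instances = 15^2 = 225.

225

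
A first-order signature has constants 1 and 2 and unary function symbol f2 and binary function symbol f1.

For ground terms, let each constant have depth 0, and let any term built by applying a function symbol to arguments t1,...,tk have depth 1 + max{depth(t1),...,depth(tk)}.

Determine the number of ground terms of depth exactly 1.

6

Write N_k for the number of ground terms of depth ≤ k. A term of depth ≤ k is either a constant or a function symbol applied to arguments of depth ≤ k−1, so N_k = 2 + N_{k-1} + N_{k-1}^2.
N_0 = 2
N_1 = 2 + 2 + 2^2 = 8
Terms of depth exactly 1: N_1 − N_0 = 8 − 2 = 6.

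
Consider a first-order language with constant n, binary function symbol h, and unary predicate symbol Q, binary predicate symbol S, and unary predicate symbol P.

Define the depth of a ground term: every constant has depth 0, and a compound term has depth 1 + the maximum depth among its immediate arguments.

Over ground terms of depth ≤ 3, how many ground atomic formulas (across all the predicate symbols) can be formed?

728

First count ground terms of depth ≤ 3.
Count level by level. With function symbols h/2, the terms of depth ≤ k are the 1 constant together with each function applied to depth-≤(k−1) tuples, so N_k = 1 + N_{k-1}^2.
N_0 = 1
N_1 = 1 + 1^2 = 2
N_2 = 1 + 2^2 = 5
N_3 = 1 + 5^2 = 26
So |H| = 26.
Each predicate of arity r yields |H|^r ground atoms (one per choice of an r-tuple from H):
  Q: 26;  S: 26^2 = 676;  P: 26
Total ground atoms: 26 + 676 + 26 = 728.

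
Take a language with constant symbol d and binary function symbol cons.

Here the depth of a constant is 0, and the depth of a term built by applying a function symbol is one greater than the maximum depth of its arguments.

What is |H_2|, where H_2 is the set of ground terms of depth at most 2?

5

Let N_k count ground terms of depth at most k. Each non-constant term of depth ≤ k is some function symbol applied to depth-≤(k−1) arguments, giving N_k = 1 + N_{k-1}^2.
N_0 = 1
N_1 = 1 + 1^2 = 2
N_2 = 1 + 2^2 = 5
Explicitly: d, cons(d, d), cons(d, cons(d, d)), cons(cons(d, d), d), cons(cons(d, d), cons(d, d)).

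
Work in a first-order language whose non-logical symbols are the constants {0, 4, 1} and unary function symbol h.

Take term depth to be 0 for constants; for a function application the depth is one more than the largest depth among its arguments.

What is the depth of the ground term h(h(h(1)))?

depth(h(1)) = 1 + depth(1) = 1 + 0 = 1
depth(h(h(1))) = 1 + depth(h(1)) = 1 + 1 = 2
depth(h(h(h(1)))) = 1 + depth(h(h(1))) = 1 + 2 = 3

3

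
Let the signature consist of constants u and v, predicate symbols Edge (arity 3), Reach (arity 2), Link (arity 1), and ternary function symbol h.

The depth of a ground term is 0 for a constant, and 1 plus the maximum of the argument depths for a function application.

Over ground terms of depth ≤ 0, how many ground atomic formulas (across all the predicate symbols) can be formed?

14

First count ground terms of depth ≤ 0.
Let N_k count ground terms of depth at most k. Each non-constant term of depth ≤ k is some function symbol applied to depth-≤(k−1) arguments, giving N_k = 2 + N_{k-1}^3.
N_0 = 2
Explicitly: u, v.
So |H| = 2.
Each predicate of arity r yields |H|^r ground atoms (one per choice of an r-tuple from H):
  Edge: 2^3 = 8;  Reach: 2^2 = 4;  Link: 2
Total ground atoms: 8 + 4 + 2 = 14.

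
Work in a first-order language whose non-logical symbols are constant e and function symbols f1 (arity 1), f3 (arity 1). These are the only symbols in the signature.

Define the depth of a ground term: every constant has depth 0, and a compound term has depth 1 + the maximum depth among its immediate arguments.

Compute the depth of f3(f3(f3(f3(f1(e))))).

5

depth(f1(e)) = 1 + depth(e) = 1 + 0 = 1
depth(f3(f1(e))) = 1 + depth(f1(e)) = 1 + 1 = 2
depth(f3(f3(f1(e)))) = 1 + depth(f3(f1(e))) = 1 + 2 = 3
depth(f3(f3(f3(f1(e))))) = 1 + depth(f3(f3(f1(e)))) = 1 + 3 = 4
depth(f3(f3(f3(f3(f1(e)))))) = 1 + depth(f3(f3(f3(f1(e))))) = 1 + 4 = 5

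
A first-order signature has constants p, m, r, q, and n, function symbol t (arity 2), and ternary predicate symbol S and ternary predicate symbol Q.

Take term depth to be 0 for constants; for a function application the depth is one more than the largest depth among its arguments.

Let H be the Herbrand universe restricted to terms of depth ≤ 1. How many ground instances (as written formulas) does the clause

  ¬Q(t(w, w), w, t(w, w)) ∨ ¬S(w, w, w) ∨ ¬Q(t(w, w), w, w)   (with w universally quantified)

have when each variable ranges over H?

Ground terms of depth ≤ 1:
  Write N_k for the number of ground terms of depth ≤ k. A term of depth ≤ k is either a constant or a function symbol applied to arguments of depth ≤ k−1, so N_k = 5 + N_{k-1}^2.
  N_0 = 5
  N_1 = 5 + 5^2 = 30
So there are 30 ground terms available for substitution.
There is 1 variable to instantiate (w),  occurring in at least one literal, so different choices give different ground instances.
Number of ground instances = 30.

30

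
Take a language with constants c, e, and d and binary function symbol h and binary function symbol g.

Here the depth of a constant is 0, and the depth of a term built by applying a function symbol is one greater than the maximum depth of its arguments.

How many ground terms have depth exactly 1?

18

Let N_k count ground terms of depth at most k. Each non-constant term of depth ≤ k is some function symbol applied to depth-≤(k−1) arguments, giving N_k = 3 + N_{k-1}^2 + N_{k-1}^2.
N_0 = 3
N_1 = 3 + 3^2 + 3^2 = 21
Terms of depth exactly 1: N_1 − N_0 = 21 − 3 = 18.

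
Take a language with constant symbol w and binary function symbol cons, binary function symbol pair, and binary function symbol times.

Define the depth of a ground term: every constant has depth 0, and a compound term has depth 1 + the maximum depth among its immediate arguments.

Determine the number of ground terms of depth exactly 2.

Count level by level. With function symbols cons/2, pair/2, times/2, the terms of depth ≤ k are the 1 constant together with each function applied to depth-≤(k−1) tuples, so N_k = 1 + N_{k-1}^2 + N_{k-1}^2 + N_{k-1}^2.
N_0 = 1
N_1 = 1 + 1^2 + 1^2 + 1^2 = 4
N_2 = 1 + 4^2 + 4^2 + 4^2 = 49
Terms of depth exactly 2: N_2 − N_1 = 49 − 4 = 45.

45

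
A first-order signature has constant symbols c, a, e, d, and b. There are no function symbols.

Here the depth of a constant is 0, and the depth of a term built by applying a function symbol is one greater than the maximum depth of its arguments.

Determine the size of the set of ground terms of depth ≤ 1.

5

With no function symbols every ground term is a constant, so there are exactly 5 ground terms at every depth bound.
N_0 = 5
N_1 = 5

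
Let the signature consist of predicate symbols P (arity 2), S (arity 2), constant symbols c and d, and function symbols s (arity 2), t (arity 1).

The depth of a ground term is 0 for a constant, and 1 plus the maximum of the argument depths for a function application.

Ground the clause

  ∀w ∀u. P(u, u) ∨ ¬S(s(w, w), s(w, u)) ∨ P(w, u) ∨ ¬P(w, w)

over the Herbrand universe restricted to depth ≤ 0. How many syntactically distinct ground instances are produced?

4

Ground terms of depth ≤ 0:
  If N_k denotes the number of depth-≤k ground terms, the 2 constants give N_0 = 2, and each function symbol of arity r contributes N_{k-1}^r new terms at level k: N_k = 2 + N_{k-1}^2 + N_{k-1}.
  N_0 = 2
  Explicitly: c, d.
So there are 2 ground terms available for substitution.
The body mentions every one of the 2 quantified variables; since ground terms form a free algebra, no two substitutions collapse to the same formula.
Number of ground instances = 2^2 = 4.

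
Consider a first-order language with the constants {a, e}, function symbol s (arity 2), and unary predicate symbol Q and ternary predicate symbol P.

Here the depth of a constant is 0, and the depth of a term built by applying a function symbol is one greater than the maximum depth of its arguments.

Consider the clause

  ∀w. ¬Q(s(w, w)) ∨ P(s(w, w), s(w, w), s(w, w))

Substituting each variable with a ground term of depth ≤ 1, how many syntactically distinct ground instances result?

Ground terms of depth ≤ 1:
  Let N_k count ground terms of depth at most k. Each non-constant term of depth ≤ k is some function symbol applied to depth-≤(k−1) arguments, giving N_k = 2 + N_{k-1}^2.
  N_0 = 2
  N_1 = 2 + 2^2 = 6
So there are 6 ground terms available for substitution.
The body mentions the single quantified variable w; since ground terms form a free algebra, no two substitutions collapse to the same formula.
Number of ground instances = 6.

6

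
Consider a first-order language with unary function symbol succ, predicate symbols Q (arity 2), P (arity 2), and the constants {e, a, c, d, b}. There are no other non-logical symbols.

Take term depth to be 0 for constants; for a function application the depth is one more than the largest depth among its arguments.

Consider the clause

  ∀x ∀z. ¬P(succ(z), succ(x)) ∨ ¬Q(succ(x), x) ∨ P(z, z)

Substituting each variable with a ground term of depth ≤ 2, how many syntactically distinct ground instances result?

Ground terms of depth ≤ 2:
  Let N_k = |{terms of depth ≤ k}|. Then N_0 = 5 and N_k = 5 + N_{k-1} for k ≥ 1 (one summand per function symbol, arity giving the exponent).
  N_0 = 5
  N_1 = 5 + 5 = 10
  N_2 = 5 + 10 = 15
So there are 15 ground terms available for substitution.
The clause has 2 distinct variables (x, z), each appearing in the body. In the free term algebra distinct substitutions yield syntactically distinct ground instances.
Number of ground instances = 15^2 = 225.

225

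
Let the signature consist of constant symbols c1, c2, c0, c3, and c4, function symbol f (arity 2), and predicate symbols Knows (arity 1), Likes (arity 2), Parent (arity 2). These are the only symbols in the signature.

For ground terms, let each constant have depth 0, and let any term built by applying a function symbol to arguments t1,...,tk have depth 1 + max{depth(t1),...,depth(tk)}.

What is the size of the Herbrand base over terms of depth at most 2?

First count ground terms of depth ≤ 2.
Write N_k for the number of ground terms of depth ≤ k. A term of depth ≤ k is either a constant or a function symbol applied to arguments of depth ≤ k−1, so N_k = 5 + N_{k-1}^2.
N_0 = 5
N_1 = 5 + 5^2 = 30
N_2 = 5 + 30^2 = 905
So |H| = 905.
For each predicate symbol, the number of ground atoms is |H| raised to its arity; summing:
  Knows: 905;  Likes: 905^2 = 819025;  Parent: 905^2 = 819025
Total ground atoms: 905 + 819025 + 819025 = 1638955.

1638955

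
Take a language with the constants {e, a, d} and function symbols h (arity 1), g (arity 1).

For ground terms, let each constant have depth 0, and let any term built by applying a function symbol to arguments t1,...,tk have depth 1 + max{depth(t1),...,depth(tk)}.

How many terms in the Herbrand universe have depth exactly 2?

If N_k denotes the number of depth-≤k ground terms, the 3 constants give N_0 = 3, and each function symbol of arity r contributes N_{k-1}^r new terms at level k: N_k = 3 + N_{k-1} + N_{k-1}.
N_0 = 3
N_1 = 3 + 3 + 3 = 9
N_2 = 3 + 9 + 9 = 21
Terms of depth exactly 2: N_2 − N_1 = 21 − 9 = 12.

12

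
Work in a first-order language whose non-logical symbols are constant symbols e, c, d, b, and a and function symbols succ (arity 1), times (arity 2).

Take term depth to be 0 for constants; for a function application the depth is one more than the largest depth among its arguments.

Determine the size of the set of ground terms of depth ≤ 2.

1265

Let N_k = |{terms of depth ≤ k}|. Then N_0 = 5 and N_k = 5 + N_{k-1} + N_{k-1}^2 for k ≥ 1 (one summand per function symbol, arity giving the exponent).
N_0 = 5
N_1 = 5 + 5 + 5^2 = 35
N_2 = 5 + 35 + 35^2 = 1265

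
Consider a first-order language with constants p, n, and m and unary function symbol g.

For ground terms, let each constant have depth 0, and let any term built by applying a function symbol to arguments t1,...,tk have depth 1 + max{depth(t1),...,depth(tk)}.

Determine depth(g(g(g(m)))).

depth(g(m)) = 1 + depth(m) = 1 + 0 = 1
depth(g(g(m))) = 1 + depth(g(m)) = 1 + 1 = 2
depth(g(g(g(m)))) = 1 + depth(g(g(m))) = 1 + 2 = 3

3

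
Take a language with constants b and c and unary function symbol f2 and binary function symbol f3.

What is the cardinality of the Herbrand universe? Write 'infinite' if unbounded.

The signature has at least one function symbol (f2, arity 1) and at least one constant (b).
Iterating f2 gives infinitely many distinct ground terms: b, f2(b), f2(f2(b)), ...
So the Herbrand universe is infinite.

infinite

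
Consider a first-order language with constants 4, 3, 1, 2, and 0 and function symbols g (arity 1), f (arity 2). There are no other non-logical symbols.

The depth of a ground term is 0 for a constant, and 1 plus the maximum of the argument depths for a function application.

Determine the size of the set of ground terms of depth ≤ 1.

35

Let N_k count ground terms of depth at most k. Each non-constant term of depth ≤ k is some function symbol applied to depth-≤(k−1) arguments, giving N_k = 5 + N_{k-1} + N_{k-1}^2.
N_0 = 5
N_1 = 5 + 5 + 5^2 = 35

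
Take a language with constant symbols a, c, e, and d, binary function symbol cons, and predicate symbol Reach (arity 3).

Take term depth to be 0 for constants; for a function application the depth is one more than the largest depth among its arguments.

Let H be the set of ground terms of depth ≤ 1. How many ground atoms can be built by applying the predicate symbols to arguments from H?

First count ground terms of depth ≤ 1.
Write N_k for the number of ground terms of depth ≤ k. A term of depth ≤ k is either a constant or a function symbol applied to arguments of depth ≤ k−1, so N_k = 4 + N_{k-1}^2.
N_0 = 4
N_1 = 4 + 4^2 = 20
So |H| = 20.
Each predicate of arity r yields |H|^r ground atoms (one per choice of an r-tuple from H):
  Reach: 20^3 = 8000
Total ground atoms: 8000.

8000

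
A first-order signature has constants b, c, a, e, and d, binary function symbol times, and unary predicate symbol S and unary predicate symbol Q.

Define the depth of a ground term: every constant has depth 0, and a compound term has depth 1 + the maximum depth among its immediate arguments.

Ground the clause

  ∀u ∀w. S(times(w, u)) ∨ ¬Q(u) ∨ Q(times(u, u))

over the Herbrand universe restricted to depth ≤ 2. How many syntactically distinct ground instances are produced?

Ground terms of depth ≤ 2:
  Write N_k for the number of ground terms of depth ≤ k. A term of depth ≤ k is either a constant or a function symbol applied to arguments of depth ≤ k−1, so N_k = 5 + N_{k-1}^2.
  N_0 = 5
  N_1 = 5 + 5^2 = 30
  N_2 = 5 + 30^2 = 905
So there are 905 ground terms available for substitution.
Each of u, w ranges independently over the available ground terms, and distinct assignments produce distinct instances.
Number of ground instances = 905^2 = 819025.

819025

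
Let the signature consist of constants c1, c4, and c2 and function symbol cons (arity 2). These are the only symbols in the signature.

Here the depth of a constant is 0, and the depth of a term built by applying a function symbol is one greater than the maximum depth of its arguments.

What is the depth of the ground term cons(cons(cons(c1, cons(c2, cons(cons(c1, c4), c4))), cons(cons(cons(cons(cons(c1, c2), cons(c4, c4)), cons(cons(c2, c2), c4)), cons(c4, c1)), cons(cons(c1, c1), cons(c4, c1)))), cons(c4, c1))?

7

depth(cons(c1, c4)) = 1 + max(0, 0) = 1
depth(cons(cons(c1, c4), c4)) = 1 + max(1, 0) = 2
depth(cons(c2, cons(cons(c1, c4), c4))) = 1 + max(0, 2) = 3
depth(cons(c1, cons(c2, cons(cons(c1, c4), c4)))) = 1 + max(0, 3) = 4
depth(cons(c1, c2)) = 1 + max(0, 0) = 1
depth(cons(c4, c4)) = 1 + max(0, 0) = 1
depth(cons(cons(c1, c2), cons(c4, c4))) = 1 + max(1, 1) = 2
depth(cons(c2, c2)) = 1 + max(0, 0) = 1
depth(cons(cons(c2, c2), c4)) = 1 + max(1, 0) = 2
depth(cons(cons(cons(c1, c2), cons(c4, c4)), cons(cons(c2, c2), c4))) = 1 + max(2, 2) = 3
depth(cons(c4, c1)) = 1 + max(0, 0) = 1
depth(cons(cons(cons(cons(c1, c2), cons(c4, c4)), cons(cons(c2, c2), c4)), cons(c4, c1))) = 1 + max(3, 1) = 4
depth(cons(c1, c1)) = 1 + max(0, 0) = 1
depth(cons(cons(c1, c1), cons(c4, c1))) = 1 + max(1, 1) = 2
depth(cons(cons(cons(cons(cons(c1, c2), cons(c4, c4)), cons(cons(c2, c2), c4)), cons(c4, c1)), cons(cons(c1, c1), cons(c4, c1)))) = 1 + max(4, 2) = 5
depth(cons(cons(c1, cons(c2, cons(cons(c1, c4), c4))), cons(cons(cons(cons(cons(c1, c2), cons(c4, c4)), cons(cons(c2, c2), c4)), cons(c4, c1)), cons(cons(c1, c1), cons(c4, c1))))) = 1 + max(4, 5) = 6
depth(cons(cons(cons(c1, cons(c2, cons(cons(c1, c4), c4))), cons(cons(cons(cons(cons(c1, c2), cons(c4, c4)), cons(cons(c2, c2), c4)), cons(c4, c1)), cons(cons(c1, c1), cons(c4, c1)))), cons(c4, c1))) = 1 + max(6, 1) = 7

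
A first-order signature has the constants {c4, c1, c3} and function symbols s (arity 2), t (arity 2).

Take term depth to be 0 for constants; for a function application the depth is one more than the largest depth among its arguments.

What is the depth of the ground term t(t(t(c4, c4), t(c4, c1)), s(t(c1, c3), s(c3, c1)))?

3

depth(t(c4, c4)) = 1 + max(0, 0) = 1
depth(t(c4, c1)) = 1 + max(0, 0) = 1
depth(t(t(c4, c4), t(c4, c1))) = 1 + max(1, 1) = 2
depth(t(c1, c3)) = 1 + max(0, 0) = 1
depth(s(c3, c1)) = 1 + max(0, 0) = 1
depth(s(t(c1, c3), s(c3, c1))) = 1 + max(1, 1) = 2
depth(t(t(t(c4, c4), t(c4, c1)), s(t(c1, c3), s(c3, c1)))) = 1 + max(2, 2) = 3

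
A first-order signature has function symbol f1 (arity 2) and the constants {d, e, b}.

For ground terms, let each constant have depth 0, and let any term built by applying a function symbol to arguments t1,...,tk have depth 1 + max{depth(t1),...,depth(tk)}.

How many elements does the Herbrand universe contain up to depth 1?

Let N_k count ground terms of depth at most k. Each non-constant term of depth ≤ k is some function symbol applied to depth-≤(k−1) arguments, giving N_k = 3 + N_{k-1}^2.
N_0 = 3
N_1 = 3 + 3^2 = 12
Explicitly: d, e, b, f1(d, d), f1(d, e), f1(d, b), f1(e, d), f1(e, e), f1(e, b), f1(b, d), f1(b, e), f1(b, b).

12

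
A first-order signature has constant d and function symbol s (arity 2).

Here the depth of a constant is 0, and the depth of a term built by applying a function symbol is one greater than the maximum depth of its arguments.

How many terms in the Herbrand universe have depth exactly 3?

21

Let N_k = |{terms of depth ≤ k}|. Then N_0 = 1 and N_k = 1 + N_{k-1}^2 for k ≥ 1 (one summand per function symbol, arity giving the exponent).
N_0 = 1
N_1 = 1 + 1^2 = 2
N_2 = 1 + 2^2 = 5
N_3 = 1 + 5^2 = 26
Terms of depth exactly 3: N_3 − N_2 = 26 − 5 = 21.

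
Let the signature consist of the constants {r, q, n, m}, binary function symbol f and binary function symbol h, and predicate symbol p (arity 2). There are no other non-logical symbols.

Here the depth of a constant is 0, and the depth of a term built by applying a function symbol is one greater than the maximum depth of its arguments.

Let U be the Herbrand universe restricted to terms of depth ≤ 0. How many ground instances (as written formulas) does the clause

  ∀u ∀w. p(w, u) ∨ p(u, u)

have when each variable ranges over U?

Ground terms of depth ≤ 0:
  If N_k denotes the number of depth-≤k ground terms, the 4 constants give N_0 = 4, and each function symbol of arity r contributes N_{k-1}^r new terms at level k: N_k = 4 + N_{k-1}^2 + N_{k-1}^2.
  N_0 = 4
  Explicitly: r, q, n, m.
So there are 4 ground terms available for substitution.
There are 2 variables to instantiate (u, w), each occurring in at least one literal, so different choices give different ground instances.
Number of ground instances = 4^2 = 16.

16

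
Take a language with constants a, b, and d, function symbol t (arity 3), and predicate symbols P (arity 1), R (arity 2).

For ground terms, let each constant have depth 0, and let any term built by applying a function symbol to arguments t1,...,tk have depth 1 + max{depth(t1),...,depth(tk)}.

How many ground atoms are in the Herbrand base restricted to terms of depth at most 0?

12

First count ground terms of depth ≤ 0.
Write N_k for the number of ground terms of depth ≤ k. A term of depth ≤ k is either a constant or a function symbol applied to arguments of depth ≤ k−1, so N_k = 3 + N_{k-1}^3.
N_0 = 3
So |H| = 3.
For each predicate symbol, the number of ground atoms is |H| raised to its arity; summing:
  P: 3;  R: 3^2 = 9
Total ground atoms: 3 + 9 = 12.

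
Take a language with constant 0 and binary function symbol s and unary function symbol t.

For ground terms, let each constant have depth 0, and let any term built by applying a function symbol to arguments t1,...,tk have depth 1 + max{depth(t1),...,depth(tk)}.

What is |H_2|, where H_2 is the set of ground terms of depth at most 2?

If N_k denotes the number of depth-≤k ground terms, the 1 constant gives N_0 = 1, and each function symbol of arity r contributes N_{k-1}^r new terms at level k: N_k = 1 + N_{k-1}^2 + N_{k-1}.
N_0 = 1
N_1 = 1 + 1^2 + 1 = 3
N_2 = 1 + 3^2 + 3 = 13

13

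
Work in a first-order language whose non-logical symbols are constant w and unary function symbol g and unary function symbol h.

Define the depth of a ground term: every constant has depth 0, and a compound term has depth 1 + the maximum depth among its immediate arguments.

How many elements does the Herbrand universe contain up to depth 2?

If N_k denotes the number of depth-≤k ground terms, the 1 constant gives N_0 = 1, and each function symbol of arity r contributes N_{k-1}^r new terms at level k: N_k = 1 + N_{k-1} + N_{k-1}.
N_0 = 1
N_1 = 1 + 1 + 1 = 3
N_2 = 1 + 3 + 3 = 7
Explicitly: w, g(w), g(g(w)), g(h(w)), h(w), h(g(w)), h(h(w)).

7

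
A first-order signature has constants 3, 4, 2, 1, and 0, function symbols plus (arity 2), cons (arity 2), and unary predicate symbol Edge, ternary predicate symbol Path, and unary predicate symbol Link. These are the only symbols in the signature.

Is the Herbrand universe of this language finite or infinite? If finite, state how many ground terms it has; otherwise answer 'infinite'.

The signature has at least one function symbol (plus, arity 2) and at least one constant (3).
Iterating plus gives infinitely many distinct ground terms: 3, plus(3, 3), plus(plus(3, 3), plus(3, 3)), ...
So the Herbrand universe is infinite.

infinite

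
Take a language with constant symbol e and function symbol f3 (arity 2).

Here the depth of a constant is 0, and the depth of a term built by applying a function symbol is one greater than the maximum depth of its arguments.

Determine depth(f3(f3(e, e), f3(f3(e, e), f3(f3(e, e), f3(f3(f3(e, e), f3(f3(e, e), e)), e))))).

depth(f3(e, e)) = 1 + max(0, 0) = 1
depth(f3(f3(e, e), e)) = 1 + max(1, 0) = 2
depth(f3(f3(e, e), f3(f3(e, e), e))) = 1 + max(1, 2) = 3
depth(f3(f3(f3(e, e), f3(f3(e, e), e)), e)) = 1 + max(3, 0) = 4
depth(f3(f3(e, e), f3(f3(f3(e, e), f3(f3(e, e), e)), e))) = 1 + max(1, 4) = 5
depth(f3(f3(e, e), f3(f3(e, e), f3(f3(f3(e, e), f3(f3(e, e), e)), e)))) = 1 + max(1, 5) = 6
depth(f3(f3(e, e), f3(f3(e, e), f3(f3(e, e), f3(f3(f3(e, e), f3(f3(e, e), e)), e))))) = 1 + max(1, 6) = 7

7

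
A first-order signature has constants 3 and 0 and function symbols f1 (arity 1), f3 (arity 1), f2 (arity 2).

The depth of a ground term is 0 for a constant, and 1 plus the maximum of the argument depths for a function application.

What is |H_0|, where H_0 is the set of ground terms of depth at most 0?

2

Let N_k count ground terms of depth at most k. Each non-constant term of depth ≤ k is some function symbol applied to depth-≤(k−1) arguments, giving N_k = 2 + N_{k-1} + N_{k-1} + N_{k-1}^2.
N_0 = 2
Explicitly: 3, 0.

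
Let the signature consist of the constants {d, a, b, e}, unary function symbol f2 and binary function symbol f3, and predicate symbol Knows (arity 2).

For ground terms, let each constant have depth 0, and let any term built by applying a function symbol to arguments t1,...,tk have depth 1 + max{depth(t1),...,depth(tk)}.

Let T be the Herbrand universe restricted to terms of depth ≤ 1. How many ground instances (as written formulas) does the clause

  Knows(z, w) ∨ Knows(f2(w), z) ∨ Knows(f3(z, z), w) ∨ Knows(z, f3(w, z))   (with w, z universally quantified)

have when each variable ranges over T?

Ground terms of depth ≤ 1:
  Write N_k for the number of ground terms of depth ≤ k. A term of depth ≤ k is either a constant or a function symbol applied to arguments of depth ≤ k−1, so N_k = 4 + N_{k-1} + N_{k-1}^2.
  N_0 = 4
  N_1 = 4 + 4 + 4^2 = 24
So there are 24 ground terms available for substitution.
The clause has 2 distinct variables (w, z), each appearing in the body. In the free term algebra distinct substitutions yield syntactically distinct ground instances.
Number of ground instances = 24^2 = 576.

576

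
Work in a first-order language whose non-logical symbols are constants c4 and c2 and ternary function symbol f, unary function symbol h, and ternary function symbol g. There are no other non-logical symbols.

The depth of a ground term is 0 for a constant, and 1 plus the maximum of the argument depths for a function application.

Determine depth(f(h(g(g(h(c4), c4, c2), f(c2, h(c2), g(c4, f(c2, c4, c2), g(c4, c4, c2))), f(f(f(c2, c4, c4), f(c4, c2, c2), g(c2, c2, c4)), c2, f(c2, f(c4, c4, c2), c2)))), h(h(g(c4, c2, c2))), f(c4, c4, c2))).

6

depth(h(c4)) = 1 + depth(c4) = 1 + 0 = 1
depth(g(h(c4), c4, c2)) = 1 + max(1, 0, 0) = 2
depth(h(c2)) = 1 + depth(c2) = 1 + 0 = 1
depth(f(c2, c4, c2)) = 1 + max(0, 0, 0) = 1
depth(g(c4, c4, c2)) = 1 + max(0, 0, 0) = 1
depth(g(c4, f(c2, c4, c2), g(c4, c4, c2))) = 1 + max(0, 1, 1) = 2
depth(f(c2, h(c2), g(c4, f(c2, c4, c2), g(c4, c4, c2)))) = 1 + max(0, 1, 2) = 3
depth(f(c2, c4, c4)) = 1 + max(0, 0, 0) = 1
depth(f(c4, c2, c2)) = 1 + max(0, 0, 0) = 1
depth(g(c2, c2, c4)) = 1 + max(0, 0, 0) = 1
depth(f(f(c2, c4, c4), f(c4, c2, c2), g(c2, c2, c4))) = 1 + max(1, 1, 1) = 2
depth(f(c4, c4, c2)) = 1 + max(0, 0, 0) = 1
depth(f(c2, f(c4, c4, c2), c2)) = 1 + max(0, 1, 0) = 2
depth(f(f(f(c2, c4, c4), f(c4, c2, c2), g(c2, c2, c4)), c2, f(c2, f(c4, c4, c2), c2))) = 1 + max(2, 0, 2) = 3
depth(g(g(h(c4), c4, c2), f(c2, h(c2), g(c4, f(c2, c4, c2), g(c4, c4, c2))), f(f(f(c2, c4, c4), f(c4, c2, c2), g(c2, c2, c4)), c2, f(c2, f(c4, c4, c2), c2)))) = 1 + max(2, 3, 3) = 4
depth(h(g(g(h(c4), c4, c2), f(c2, h(c2), g(c4, f(c2, c4, c2), g(c4, c4, c2))), f(f(f(c2, c4, c4), f(c4, c2, c2), g(c2, c2, c4)), c2, f(c2, f(c4, c4, c2), c2))))) = 1 + depth(g(g(h(c4), c4, c2), f(c2, h(c2), g(c4, f(c2, c4, c2), g(c4, c4, c2))), f(f(f(c2, c4, c4), f(c4, c2, c2), g(c2, c2, c4)), c2, f(c2, f(c4, c4, c2), c2)))) = 1 + 4 = 5
depth(g(c4, c2, c2)) = 1 + max(0, 0, 0) = 1
depth(h(g(c4, c2, c2))) = 1 + depth(g(c4, c2, c2)) = 1 + 1 = 2
depth(h(h(g(c4, c2, c2)))) = 1 + depth(h(g(c4, c2, c2))) = 1 + 2 = 3
depth(f(h(g(g(h(c4), c4, c2), f(c2, h(c2), g(c4, f(c2, c4, c2), g(c4, c4, c2))), f(f(f(c2, c4, c4), f(c4, c2, c2), g(c2, c2, c4)), c2, f(c2, f(c4, c4, c2), c2)))), h(h(g(c4, c2, c2))), f(c4, c4, c2))) = 1 + max(5, 3, 1) = 6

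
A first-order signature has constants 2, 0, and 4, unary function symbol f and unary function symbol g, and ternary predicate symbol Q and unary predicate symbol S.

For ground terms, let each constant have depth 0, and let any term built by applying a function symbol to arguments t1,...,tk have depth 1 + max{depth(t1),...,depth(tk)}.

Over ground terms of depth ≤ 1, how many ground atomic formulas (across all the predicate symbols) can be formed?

First count ground terms of depth ≤ 1.
Write N_k for the number of ground terms of depth ≤ k. A term of depth ≤ k is either a constant or a function symbol applied to arguments of depth ≤ k−1, so N_k = 3 + N_{k-1} + N_{k-1}.
N_0 = 3
N_1 = 3 + 3 + 3 = 9
Explicitly: 2, 0, 4, f(2), f(0), f(4), g(2), g(0), g(4).
So |H| = 9.
A ground atom is a predicate applied to a tuple of terms from H, so the count is the sum over predicates of |H|^arity:
  Q: 9^3 = 729;  S: 9
Total ground atoms: 729 + 9 = 738.

738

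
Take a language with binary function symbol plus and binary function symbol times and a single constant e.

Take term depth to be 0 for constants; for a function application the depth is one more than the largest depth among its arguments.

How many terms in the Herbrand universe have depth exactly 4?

Write N_k for the number of ground terms of depth ≤ k. A term of depth ≤ k is either a constant or a function symbol applied to arguments of depth ≤ k−1, so N_k = 1 + N_{k-1}^2 + N_{k-1}^2.
N_0 = 1
N_1 = 1 + 1^2 + 1^2 = 3
N_2 = 1 + 3^2 + 3^2 = 19
N_3 = 1 + 19^2 + 19^2 = 723
N_4 = 1 + 723^2 + 723^2 = 1045459
Terms of depth exactly 4: N_4 − N_3 = 1045459 − 723 = 1044736.

1044736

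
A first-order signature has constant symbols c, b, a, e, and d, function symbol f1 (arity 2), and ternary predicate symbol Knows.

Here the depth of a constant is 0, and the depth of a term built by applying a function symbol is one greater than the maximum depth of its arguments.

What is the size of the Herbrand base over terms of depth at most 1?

First count ground terms of depth ≤ 1.
Write N_k for the number of ground terms of depth ≤ k. A term of depth ≤ k is either a constant or a function symbol applied to arguments of depth ≤ k−1, so N_k = 5 + N_{k-1}^2.
N_0 = 5
N_1 = 5 + 5^2 = 30
So |H| = 30.
For each predicate symbol, the number of ground atoms is |H| raised to its arity; summing:
  Knows: 30^3 = 27000
Total ground atoms: 27000.

27000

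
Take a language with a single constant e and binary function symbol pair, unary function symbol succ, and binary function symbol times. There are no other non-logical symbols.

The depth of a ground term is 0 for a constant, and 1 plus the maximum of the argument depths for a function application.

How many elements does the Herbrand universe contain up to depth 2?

If N_k denotes the number of depth-≤k ground terms, the 1 constant gives N_0 = 1, and each function symbol of arity r contributes N_{k-1}^r new terms at level k: N_k = 1 + N_{k-1}^2 + N_{k-1} + N_{k-1}^2.
N_0 = 1
N_1 = 1 + 1^2 + 1 + 1^2 = 4
N_2 = 1 + 4^2 + 4 + 4^2 = 37

37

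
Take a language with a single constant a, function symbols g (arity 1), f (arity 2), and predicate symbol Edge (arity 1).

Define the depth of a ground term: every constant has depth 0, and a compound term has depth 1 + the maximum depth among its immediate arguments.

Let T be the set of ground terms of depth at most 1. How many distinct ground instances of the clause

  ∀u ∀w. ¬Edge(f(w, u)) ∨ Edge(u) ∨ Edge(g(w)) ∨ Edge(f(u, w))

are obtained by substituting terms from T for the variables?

9

Ground terms of depth ≤ 1:
  Let N_k count ground terms of depth at most k. Each non-constant term of depth ≤ k is some function symbol applied to depth-≤(k−1) arguments, giving N_k = 1 + N_{k-1} + N_{k-1}^2.
  N_0 = 1
  N_1 = 1 + 1 + 1^2 = 3
So there are 3 ground terms available for substitution.
The body mentions every one of the 2 quantified variables; since ground terms form a free algebra, no two substitutions collapse to the same formula.
Number of ground instances = 3^2 = 9.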